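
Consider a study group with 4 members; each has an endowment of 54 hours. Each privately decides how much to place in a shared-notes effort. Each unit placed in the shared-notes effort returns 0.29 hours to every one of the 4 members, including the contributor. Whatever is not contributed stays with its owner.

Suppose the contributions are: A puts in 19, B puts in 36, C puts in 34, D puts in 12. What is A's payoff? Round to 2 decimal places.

64.29 hours

Total contributed: 19 + 36 + 34 + 12 = 101.
Each receives 0.29 × 101 = 29.29 from the shared-notes effort.
A keeps 54 − 19 = 35, so A's payoff is 35 + 29.29 = 64.29.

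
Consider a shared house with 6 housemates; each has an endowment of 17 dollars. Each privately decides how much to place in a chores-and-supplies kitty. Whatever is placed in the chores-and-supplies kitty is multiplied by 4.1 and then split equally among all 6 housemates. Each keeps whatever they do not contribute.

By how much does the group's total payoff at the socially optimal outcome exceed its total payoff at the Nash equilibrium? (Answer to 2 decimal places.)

316.20 dollars

Each contributed unit returns 4.1/6 = 0.6833 to its contributor — below 1 — so contributing 0 is dominant for every player. At the Nash equilibrium everyone keeps their 17, and the group total is 6 × 17 = 102.
Each contributed unit returns 4.100 to the group as a whole (0.6833 to each of 6 players), which exceeds 1, so the social optimum is full contribution: group total = 4.100 × 102 = 418.20.
Efficiency loss = 418.20 − 102 = 316.20.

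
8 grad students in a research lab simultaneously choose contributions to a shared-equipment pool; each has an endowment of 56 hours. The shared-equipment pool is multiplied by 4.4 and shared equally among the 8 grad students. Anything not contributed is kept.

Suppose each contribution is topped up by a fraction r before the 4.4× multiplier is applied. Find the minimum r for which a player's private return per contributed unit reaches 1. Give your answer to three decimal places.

With matching at rate r, one contributed unit becomes (1 + r) in the shared-equipment pool and returns 4.4 × (1 + r) / 8 to the contributor.
Setting this equal to 1: 1 + r = 8/4.4 = 1.8182.
So the minimum matching rate is r = 1.8182 − 1 = 0.818.

0.818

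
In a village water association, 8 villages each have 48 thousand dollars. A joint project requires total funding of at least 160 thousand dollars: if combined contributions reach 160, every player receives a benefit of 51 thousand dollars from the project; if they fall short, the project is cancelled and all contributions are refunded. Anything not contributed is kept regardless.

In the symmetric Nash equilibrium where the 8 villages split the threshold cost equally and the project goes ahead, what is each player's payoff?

79 thousand dollars

Equal share of the threshold: 160/8 = 20.
At this profile no one gains by cutting their contribution: any cut drops the total below 160, the project is cancelled, contributions are refunded, and the deviator ends with 48, which is less than 48 − 20 + 51 = 79. Contributing more than 20 just wastes the excess. So contributing exactly 20 is a best response.
Each player's payoff: 48 − 20 + 51 = 79.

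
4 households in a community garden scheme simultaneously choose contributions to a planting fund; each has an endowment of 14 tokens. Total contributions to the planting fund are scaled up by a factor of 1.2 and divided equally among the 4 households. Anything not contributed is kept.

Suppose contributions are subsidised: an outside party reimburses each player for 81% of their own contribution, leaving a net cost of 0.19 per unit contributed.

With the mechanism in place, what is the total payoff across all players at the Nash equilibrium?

With the mechanism, a contributed unit returns (1.2/4) / 0.19 = 1.5789 per unit of net cost to the contributor — now above 1 — so contributing fully is weakly dominant for every player.
So the Nash equilibrium is full contribution by all 4; the group earns 4 × (14 × 0.81 + 1.2 × 14) = 112.56.

112.56 tokens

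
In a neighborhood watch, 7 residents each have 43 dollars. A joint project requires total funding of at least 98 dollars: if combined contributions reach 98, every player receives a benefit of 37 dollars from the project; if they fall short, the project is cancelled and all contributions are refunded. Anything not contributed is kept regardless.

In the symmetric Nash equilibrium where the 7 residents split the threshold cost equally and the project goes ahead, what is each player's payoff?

66 dollars

Equal share of the threshold: 98/7 = 14.
At this profile no one gains by cutting their contribution: any cut drops the total below 98, the project is cancelled, contributions are refunded, and the deviator ends with 43, which is less than 43 − 14 + 37 = 66. Contributing more than 14 just wastes the excess. So contributing exactly 14 is a best response.
Each player's payoff: 43 − 14 + 37 = 66.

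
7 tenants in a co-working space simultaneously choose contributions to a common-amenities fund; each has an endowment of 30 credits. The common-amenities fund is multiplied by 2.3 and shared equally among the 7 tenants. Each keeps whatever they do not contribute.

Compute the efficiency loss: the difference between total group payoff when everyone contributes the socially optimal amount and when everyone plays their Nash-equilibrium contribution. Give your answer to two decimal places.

273.00 credits

Each contributed unit returns 2.3/7 = 0.3286 to its contributor — below 1 — so contributing 0 is dominant for every player. At the Nash equilibrium everyone keeps their 30, and the group total is 7 × 30 = 210.
Each contributed unit returns 2.300 to the group as a whole (0.3286 to each of 7 players), which exceeds 1, so the social optimum is full contribution: group total = 2.300 × 210 = 483.00.
Efficiency loss = 483.00 − 210 = 273.00.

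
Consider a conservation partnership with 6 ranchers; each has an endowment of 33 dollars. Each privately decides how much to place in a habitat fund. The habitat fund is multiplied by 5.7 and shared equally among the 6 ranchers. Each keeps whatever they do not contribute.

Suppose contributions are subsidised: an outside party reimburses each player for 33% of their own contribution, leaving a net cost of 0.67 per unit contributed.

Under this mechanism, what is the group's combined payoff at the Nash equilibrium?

1193.94 dollars

The effective private return per unit is now (5.7/6) / 0.67 = 1.4179 > 1, so every player's dominant strategy flips to full contribution.
So the Nash equilibrium is full contribution by all 6; the group earns 6 × (33 × 0.33 + 5.7 × 33) = 1193.94.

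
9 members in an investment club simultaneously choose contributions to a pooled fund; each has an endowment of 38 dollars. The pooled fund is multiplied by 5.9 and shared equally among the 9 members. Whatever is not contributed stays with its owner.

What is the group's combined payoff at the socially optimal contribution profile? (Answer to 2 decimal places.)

2017.80 dollars

Each contributed unit returns 5.900 to the group as a whole (0.6556 to each of 9 players), which exceeds 1, so the social optimum is full contribution: group total = 5.900 × 342 = 2017.80.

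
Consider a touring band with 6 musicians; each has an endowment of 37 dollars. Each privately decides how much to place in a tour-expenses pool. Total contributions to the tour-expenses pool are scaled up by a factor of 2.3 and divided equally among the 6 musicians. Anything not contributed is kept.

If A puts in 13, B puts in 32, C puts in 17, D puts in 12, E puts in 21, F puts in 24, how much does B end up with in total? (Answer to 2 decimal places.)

50.62 dollars

Total contributed: 13 + 32 + 17 + 12 + 21 + 24 = 119.
Each receives 2.3 × 119 / 6 = 45.62 from the tour-expenses pool.
B keeps 37 − 32 = 5, so B's payoff is 5 + 45.62 = 50.62.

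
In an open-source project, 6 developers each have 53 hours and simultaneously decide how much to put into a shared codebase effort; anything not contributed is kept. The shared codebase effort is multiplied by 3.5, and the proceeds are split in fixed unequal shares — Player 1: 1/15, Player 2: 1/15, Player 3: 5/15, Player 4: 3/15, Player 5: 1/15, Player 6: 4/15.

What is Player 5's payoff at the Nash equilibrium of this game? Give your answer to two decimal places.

Each unit j contributes comes back to j as 3.5 × (j's share), so j prefers to contribute only if that share exceeds 1/3.5 = 0.2857; otherwise keeping the unit dominates.
Player 3 alone (share 5/15) is above the threshold, contributing 53; the remaining 5 contribute 0. Total contributed: 53.
Player 5 keeps 53 and receives 3.5 × 53 × 1/15 = 12.37 from the shared codebase effort, for a payoff of 65.37.

65.37 hours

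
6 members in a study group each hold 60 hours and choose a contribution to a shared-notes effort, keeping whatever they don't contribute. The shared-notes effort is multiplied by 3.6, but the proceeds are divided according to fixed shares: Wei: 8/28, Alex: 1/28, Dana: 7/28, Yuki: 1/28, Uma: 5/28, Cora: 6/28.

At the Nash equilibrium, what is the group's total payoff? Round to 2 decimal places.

Each unit j contributes comes back to j as 3.6 × (j's share), so j prefers to contribute only if that share exceeds 1/3.6 = 0.2778; otherwise keeping the unit dominates.
The only share above 0.2778 is Wei's 8/28, contributing 60; the remaining 5 contribute 0. Total contributed: 60.
The shared-notes effort pays out 3.6 × 60 = 216.00 in total (split across the unequal shares, but the aggregate is all that matters for the group sum).
The 5 free-riders keep 60 each, adding 300. Group total = 300 + 216.00 = 516.00.

516.00 hours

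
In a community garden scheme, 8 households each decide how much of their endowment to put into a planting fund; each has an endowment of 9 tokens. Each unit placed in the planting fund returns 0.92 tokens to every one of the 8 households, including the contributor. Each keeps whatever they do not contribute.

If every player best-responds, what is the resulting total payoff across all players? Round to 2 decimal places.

The private return per contributed unit is 0.92 < 1, so contributing 0 is dominant for every player. At the Nash equilibrium everyone keeps their 9, and the group total is 8 × 9 = 72.

72.00 tokens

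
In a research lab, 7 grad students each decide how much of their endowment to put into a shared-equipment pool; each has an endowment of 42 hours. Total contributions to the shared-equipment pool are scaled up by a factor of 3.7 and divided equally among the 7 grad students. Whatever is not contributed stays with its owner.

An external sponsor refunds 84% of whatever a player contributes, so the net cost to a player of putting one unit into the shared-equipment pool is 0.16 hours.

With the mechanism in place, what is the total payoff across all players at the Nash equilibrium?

The effective private return per unit is now (3.7/7) / 0.16 = 3.3036 > 1, so every player's dominant strategy flips to full contribution.
At the Nash equilibrium everyone contributes 42. Group total payoff = 7 × (42 × 0.84 + 3.7 × 42) = 1334.76.

1334.76 hours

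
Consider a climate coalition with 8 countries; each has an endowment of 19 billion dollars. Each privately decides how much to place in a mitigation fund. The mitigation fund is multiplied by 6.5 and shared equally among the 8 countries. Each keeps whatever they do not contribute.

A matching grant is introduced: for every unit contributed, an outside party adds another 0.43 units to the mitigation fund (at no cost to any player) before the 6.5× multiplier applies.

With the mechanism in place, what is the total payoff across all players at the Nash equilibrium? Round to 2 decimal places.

The effective private return per unit is now 6.5 × 1.43 / 8 = 1.1619 > 1, so every player's dominant strategy flips to full contribution.
At the Nash equilibrium everyone contributes 19. Group total payoff = 6.5 × 1.43 × 152 = 1412.84.

1412.84 billion dollars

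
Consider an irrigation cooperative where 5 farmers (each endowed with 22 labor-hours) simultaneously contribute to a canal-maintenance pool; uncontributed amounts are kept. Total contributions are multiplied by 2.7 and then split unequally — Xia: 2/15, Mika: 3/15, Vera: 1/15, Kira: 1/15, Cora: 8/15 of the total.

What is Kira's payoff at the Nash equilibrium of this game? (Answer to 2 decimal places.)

25.96 labor-hours

Each unit j contributes comes back to j as 2.7 × (j's share), so j prefers to contribute only if that share exceeds 1/2.7 = 0.3704; otherwise keeping the unit dominates.
Cora alone (share 8/15) is above the threshold, contributing 22; the remaining 4 contribute 0. Total contributed: 22.
Kira keeps 22 and receives 2.7 × 22 × 1/15 = 3.96 from the canal-maintenance pool, for a payoff of 25.96.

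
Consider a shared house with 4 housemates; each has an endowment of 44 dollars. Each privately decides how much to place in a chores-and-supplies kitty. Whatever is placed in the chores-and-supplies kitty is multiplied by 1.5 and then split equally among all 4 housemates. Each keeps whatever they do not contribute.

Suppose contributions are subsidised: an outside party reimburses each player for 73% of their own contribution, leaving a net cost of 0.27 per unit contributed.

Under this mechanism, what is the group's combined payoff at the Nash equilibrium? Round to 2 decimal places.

Under the mechanism each unit contributed yields (1.5/4) / 0.27 = 1.3889 back to its contributor per unit of net cost, which exceeds 1, making full contribution the dominant choice for everyone.
At the Nash equilibrium everyone contributes 44. Group total payoff = 4 × (44 × 0.73 + 1.5 × 44) = 392.48.

392.48 dollars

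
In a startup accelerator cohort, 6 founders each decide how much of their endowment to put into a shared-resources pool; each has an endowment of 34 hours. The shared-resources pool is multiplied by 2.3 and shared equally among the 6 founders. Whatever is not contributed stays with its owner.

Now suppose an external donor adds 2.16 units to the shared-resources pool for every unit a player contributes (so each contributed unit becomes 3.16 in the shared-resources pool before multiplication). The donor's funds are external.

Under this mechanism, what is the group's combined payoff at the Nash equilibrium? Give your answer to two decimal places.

1482.67 hours

With the mechanism, a contributed unit returns 2.3 × 3.16 / 6 = 1.2113 per unit of net cost to the contributor — now above 1 — so contributing fully is weakly dominant for every player.
At the Nash equilibrium everyone contributes 34. Group total payoff = 2.3 × 3.16 × 204 = 1482.67.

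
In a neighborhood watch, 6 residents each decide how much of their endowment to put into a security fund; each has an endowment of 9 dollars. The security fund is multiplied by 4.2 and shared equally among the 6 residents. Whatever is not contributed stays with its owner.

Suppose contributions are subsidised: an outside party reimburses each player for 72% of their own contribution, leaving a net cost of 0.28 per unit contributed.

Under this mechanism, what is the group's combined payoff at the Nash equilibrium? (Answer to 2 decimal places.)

With the mechanism, a contributed unit returns (4.2/6) / 0.28 = 2.5000 per unit of net cost to the contributor — now above 1 — so contributing fully is weakly dominant for every player.
At the Nash equilibrium everyone contributes 9. Group total payoff = 6 × (9 × 0.72 + 4.2 × 9) = 265.68.

265.68 dollars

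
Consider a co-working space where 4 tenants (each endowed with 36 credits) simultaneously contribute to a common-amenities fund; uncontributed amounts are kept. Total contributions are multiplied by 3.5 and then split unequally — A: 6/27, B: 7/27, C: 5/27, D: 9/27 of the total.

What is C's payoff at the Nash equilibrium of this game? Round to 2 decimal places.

59.33 credits

Player j's private return per contributed unit is 3.5 × (j's share). Contributing is weakly dominant for j when that share is at least 1/3.5 = 0.2857, and contributing 0 is dominant otherwise.
Only D (9/27) clears that bar, contributing 36; the remaining 3 contribute 0. Total contributed: 36.
C keeps 36 and receives 3.5 × 36 × 5/27 = 23.33 from the common-amenities fund, for a payoff of 59.33.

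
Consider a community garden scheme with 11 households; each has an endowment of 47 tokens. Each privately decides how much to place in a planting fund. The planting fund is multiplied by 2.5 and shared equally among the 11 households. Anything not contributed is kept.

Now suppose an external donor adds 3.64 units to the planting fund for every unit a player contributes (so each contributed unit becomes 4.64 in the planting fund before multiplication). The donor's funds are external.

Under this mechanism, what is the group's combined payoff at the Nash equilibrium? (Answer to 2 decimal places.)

5997.20 tokens

The effective private return per unit is now 2.5 × 4.64 / 11 = 1.0545 > 1, so every player's dominant strategy flips to full contribution.
At the Nash equilibrium everyone contributes 47. Group total payoff = 2.5 × 4.64 × 517 = 5997.20.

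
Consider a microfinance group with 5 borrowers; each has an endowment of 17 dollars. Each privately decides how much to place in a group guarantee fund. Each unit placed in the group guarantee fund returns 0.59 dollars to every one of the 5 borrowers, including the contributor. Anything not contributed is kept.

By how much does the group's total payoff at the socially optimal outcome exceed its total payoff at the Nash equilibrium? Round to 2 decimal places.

The private return per contributed unit is 0.59 < 1, so contributing 0 is dominant for every player. At the Nash equilibrium everyone keeps their 17, and the group total is 5 × 17 = 85.
Each contributed unit returns 2.950 to the group as a whole (0.59 to each of 5 players), which exceeds 1, so the social optimum is full contribution: group total = 2.950 × 85 = 250.75.
Efficiency loss = 250.75 − 85 = 165.75.

165.75 dollars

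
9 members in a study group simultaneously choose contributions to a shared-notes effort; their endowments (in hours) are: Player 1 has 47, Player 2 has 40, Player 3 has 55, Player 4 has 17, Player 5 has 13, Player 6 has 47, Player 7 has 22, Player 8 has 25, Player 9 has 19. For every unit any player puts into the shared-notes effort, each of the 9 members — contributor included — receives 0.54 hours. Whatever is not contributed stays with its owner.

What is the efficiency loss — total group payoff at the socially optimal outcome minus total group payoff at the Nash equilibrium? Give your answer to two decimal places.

The private return per contributed unit is 0.54 < 1 for everyone, so the Nash equilibrium is zero contribution and the group total is Σ E_j = 47 + 40 + 55 + 17 + 13 + 47 + 22 + 25 + 19 = 285.
Each contributed unit returns 4.860 to the group, so the social optimum is full contribution by everyone: group total = 4.860 × 285 = 1385.10.
Efficiency loss = (4.860 − 1) × 285 = 1100.10.

1100.10 hours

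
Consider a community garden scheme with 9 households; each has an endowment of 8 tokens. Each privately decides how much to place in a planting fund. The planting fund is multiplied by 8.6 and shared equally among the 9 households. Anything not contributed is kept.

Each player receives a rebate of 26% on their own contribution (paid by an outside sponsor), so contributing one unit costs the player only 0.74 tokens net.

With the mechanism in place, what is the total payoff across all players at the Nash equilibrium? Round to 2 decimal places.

637.92 tokens

With the mechanism, a contributed unit returns (8.6/9) / 0.74 = 1.2913 per unit of net cost to the contributor — now above 1 — so contributing fully is weakly dominant for every player.
So the Nash equilibrium is full contribution by all 9; the group earns 9 × (8 × 0.26 + 8.6 × 8) = 637.92.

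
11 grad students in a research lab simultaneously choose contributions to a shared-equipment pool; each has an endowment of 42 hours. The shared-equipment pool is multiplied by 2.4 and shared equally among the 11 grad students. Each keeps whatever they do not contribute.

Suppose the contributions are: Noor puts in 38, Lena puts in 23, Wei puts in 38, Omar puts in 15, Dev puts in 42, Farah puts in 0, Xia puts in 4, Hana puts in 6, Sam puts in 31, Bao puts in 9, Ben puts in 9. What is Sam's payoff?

Total contributed: 38 + 23 + 38 + 15 + 42 + 0 + 4 + 6 + 31 + 9 + 9 = 215.
Each receives 2.4 × 215 / 11 = 46.91 from the shared-equipment pool.
Sam keeps 42 − 31 = 11, so Sam's payoff is 11 + 46.91 = 57.91.

57.91 hours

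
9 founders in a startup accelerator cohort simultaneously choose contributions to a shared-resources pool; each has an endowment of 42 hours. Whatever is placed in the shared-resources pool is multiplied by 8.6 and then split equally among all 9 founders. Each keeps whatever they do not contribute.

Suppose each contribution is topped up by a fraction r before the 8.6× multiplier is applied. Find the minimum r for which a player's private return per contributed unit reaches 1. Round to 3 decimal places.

0.047

With matching at rate r, one contributed unit becomes (1 + r) in the shared-resources pool and returns 8.6 × (1 + r) / 9 to the contributor.
Setting this equal to 1: 1 + r = 9/8.6 = 1.0465.
So the minimum matching rate is r = 1.0465 − 1 = 0.047.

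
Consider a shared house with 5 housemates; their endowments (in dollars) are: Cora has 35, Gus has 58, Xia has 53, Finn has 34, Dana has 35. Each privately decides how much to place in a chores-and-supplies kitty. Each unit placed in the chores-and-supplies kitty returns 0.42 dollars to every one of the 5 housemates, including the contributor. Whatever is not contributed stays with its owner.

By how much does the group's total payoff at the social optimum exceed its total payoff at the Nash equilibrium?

236.50 dollars

The private return per contributed unit is 0.42 < 1 for everyone, so the Nash equilibrium is zero contribution and the group total is Σ E_j = 35 + 58 + 53 + 34 + 35 = 215.
Each contributed unit returns 2.100 to the group, so the social optimum is full contribution by everyone: group total = 2.100 × 215 = 451.50.
Efficiency loss = (2.100 − 1) × 215 = 236.50.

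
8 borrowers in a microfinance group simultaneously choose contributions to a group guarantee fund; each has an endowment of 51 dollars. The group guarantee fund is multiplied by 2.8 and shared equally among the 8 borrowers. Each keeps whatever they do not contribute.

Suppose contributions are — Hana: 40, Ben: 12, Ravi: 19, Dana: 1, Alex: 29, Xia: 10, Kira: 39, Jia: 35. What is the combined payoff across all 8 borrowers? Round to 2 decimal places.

741.00 dollars

Total contributed: 40 + 12 + 19 + 1 + 29 + 10 + 39 + 35 = 185; total kept: 8 × 51 − 185 = 223.
The group guarantee fund pays out 2.8 × 185 = 518.00 in aggregate.
Group total = 223 + 518.00 = 741.00.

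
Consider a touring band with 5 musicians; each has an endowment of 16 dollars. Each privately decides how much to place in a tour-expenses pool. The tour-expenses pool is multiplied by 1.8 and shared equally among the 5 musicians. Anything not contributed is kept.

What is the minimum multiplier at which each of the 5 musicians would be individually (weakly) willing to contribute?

A contributed unit returns (multiplier)/5 to its contributor.
This reaches 1 exactly when the multiplier is 5.

5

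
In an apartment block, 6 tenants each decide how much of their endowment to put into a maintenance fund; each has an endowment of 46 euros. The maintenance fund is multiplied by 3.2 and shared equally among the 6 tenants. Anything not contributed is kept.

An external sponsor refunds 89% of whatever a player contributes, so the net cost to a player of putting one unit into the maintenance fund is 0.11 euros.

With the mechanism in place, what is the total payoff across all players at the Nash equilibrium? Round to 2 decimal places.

1128.84 euros

The effective private return per unit is now (3.2/6) / 0.11 = 4.8485 > 1, so every player's dominant strategy flips to full contribution.
So the Nash equilibrium is full contribution by all 6; the group earns 6 × (46 × 0.89 + 3.2 × 46) = 1128.84.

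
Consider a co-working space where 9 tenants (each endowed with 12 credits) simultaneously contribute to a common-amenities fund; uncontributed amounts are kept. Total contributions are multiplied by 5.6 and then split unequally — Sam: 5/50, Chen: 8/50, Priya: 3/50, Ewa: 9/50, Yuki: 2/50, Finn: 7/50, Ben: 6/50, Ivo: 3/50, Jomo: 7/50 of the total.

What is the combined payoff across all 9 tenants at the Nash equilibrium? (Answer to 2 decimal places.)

163.20 credits

Player j's private return per contributed unit is 5.6 × (j's share). Contributing is weakly dominant for j when that share is at least 1/5.6 = 0.1786, and contributing 0 is dominant otherwise.
The only share above 0.1786 is Ewa's 9/50, contributing 12; the remaining 8 contribute 0. Total contributed: 12.
The common-amenities fund pays out 5.6 × 12 = 67.20 in total (split across the unequal shares, but the aggregate is all that matters for the group sum).
The 8 free-riders keep 12 each, adding 96. Group total = 96 + 67.20 = 163.20.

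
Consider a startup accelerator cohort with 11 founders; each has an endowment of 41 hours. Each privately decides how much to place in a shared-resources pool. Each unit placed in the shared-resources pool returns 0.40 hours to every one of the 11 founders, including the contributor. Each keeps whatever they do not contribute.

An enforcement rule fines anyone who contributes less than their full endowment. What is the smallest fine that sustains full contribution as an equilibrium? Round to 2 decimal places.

Given the others contribute fully, the best deviation is to contribute 0 (any partial contribution still incurs the fine and gives up units whose private return 0.40 is below 1).
Deviating from 41 to 0 saves 41 hours but forfeits the deviator's share of the drop in the shared-resources pool: 0.40 × 41 = 16.40.
So the deviation gain is 41 − 16.40 = 24.60, and the fine must be at least 24.60 hours to wipe it out.

24.60 hours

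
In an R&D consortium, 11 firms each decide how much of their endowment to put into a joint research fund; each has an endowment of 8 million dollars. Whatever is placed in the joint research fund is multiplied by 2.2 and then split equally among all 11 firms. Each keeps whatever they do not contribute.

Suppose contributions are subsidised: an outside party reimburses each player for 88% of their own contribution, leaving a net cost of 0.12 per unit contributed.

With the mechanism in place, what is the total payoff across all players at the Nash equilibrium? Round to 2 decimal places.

Under the mechanism each unit contributed yields (2.2/11) / 0.12 = 1.6667 back to its contributor per unit of net cost, which exceeds 1, making full contribution the dominant choice for everyone.
So the Nash equilibrium is full contribution by all 11; the group earns 11 × (8 × 0.88 + 2.2 × 8) = 271.04.

271.04 million dollars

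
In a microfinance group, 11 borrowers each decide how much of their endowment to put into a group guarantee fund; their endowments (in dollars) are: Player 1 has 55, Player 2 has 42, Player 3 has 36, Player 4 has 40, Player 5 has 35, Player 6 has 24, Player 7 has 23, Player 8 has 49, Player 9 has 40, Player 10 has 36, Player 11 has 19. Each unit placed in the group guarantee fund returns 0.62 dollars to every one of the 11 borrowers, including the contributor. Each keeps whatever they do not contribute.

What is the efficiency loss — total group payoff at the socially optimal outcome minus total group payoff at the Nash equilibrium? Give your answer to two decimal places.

2322.18 dollars

The private return per contributed unit is 0.62 < 1 for everyone, so the Nash equilibrium is zero contribution and the group total is Σ E_j = 55 + 42 + 36 + 40 + 35 + 24 + 23 + 49 + 40 + 36 + 19 = 399.
Each contributed unit returns 6.820 to the group, so the social optimum is full contribution by everyone: group total = 6.820 × 399 = 2721.18.
Efficiency loss = (6.820 − 1) × 399 = 2322.18.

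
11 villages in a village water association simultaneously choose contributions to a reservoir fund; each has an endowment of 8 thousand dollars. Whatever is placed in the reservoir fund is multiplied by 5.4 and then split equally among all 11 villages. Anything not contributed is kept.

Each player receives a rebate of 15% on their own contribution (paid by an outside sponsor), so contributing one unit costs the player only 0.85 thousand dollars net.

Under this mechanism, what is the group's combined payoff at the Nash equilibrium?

With the mechanism, a contributed unit returns (5.4/11) / 0.85 = 0.5775 per unit of net cost — still below 1 — so contributing 0 remains dominant for every player.
At the Nash equilibrium no one contributes; group total payoff = 11 × 8 = 88.

88.00 thousand dollars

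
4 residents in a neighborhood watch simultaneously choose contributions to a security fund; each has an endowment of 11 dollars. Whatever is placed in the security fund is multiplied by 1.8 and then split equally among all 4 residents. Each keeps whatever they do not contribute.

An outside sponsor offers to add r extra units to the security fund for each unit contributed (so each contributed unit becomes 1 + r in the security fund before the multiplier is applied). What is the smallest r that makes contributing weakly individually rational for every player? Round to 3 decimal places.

With matching at rate r, one contributed unit becomes (1 + r) in the security fund and returns 1.8 × (1 + r) / 4 to the contributor.
Setting this equal to 1: 1 + r = 4/1.8 = 2.2222.
So the minimum matching rate is r = 2.2222 − 1 = 1.222.

1.222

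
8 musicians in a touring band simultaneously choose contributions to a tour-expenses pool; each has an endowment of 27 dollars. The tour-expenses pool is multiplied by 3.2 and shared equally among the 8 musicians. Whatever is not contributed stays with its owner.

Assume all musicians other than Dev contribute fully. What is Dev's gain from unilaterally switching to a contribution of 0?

Switching from a contribution of 27 to 0 lets Dev keep an extra 27 dollars, but lowers the tour-expenses pool by 27, which costs Dev their own share of that drop: 3.2/8 × 27 = 10.80.
Net gain = 27 − 10.80 = 16.20. The private return per contributed unit (0.4000) is below 1, so free-riding is indeed the best response regardless of what the others do.

16.20 dollars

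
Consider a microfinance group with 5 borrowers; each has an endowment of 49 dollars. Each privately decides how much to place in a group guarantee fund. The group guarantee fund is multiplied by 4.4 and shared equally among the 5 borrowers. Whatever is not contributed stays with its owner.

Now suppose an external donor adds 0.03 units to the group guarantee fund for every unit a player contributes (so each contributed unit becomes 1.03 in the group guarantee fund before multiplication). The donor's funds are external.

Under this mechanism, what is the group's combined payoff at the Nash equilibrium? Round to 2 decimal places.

With the mechanism, a contributed unit returns 4.4 × 1.03 / 5 = 0.9064 per unit of net cost — still below 1 — so contributing 0 remains dominant for every player.
Everyone keeps their endowment and the group total is 5 × 49 = 245.

245.00 dollars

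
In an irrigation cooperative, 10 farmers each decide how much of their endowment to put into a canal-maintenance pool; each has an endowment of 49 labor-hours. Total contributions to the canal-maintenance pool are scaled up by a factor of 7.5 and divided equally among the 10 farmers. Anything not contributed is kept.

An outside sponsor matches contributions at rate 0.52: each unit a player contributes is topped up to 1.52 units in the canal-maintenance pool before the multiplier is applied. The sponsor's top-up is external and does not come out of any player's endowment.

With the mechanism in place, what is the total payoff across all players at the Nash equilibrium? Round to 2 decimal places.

5586.00 labor-hours

With the mechanism, a contributed unit returns 7.5 × 1.52 / 10 = 1.1400 per unit of net cost to the contributor — now above 1 — so contributing fully is weakly dominant for every player.
At the Nash equilibrium everyone contributes 49. Group total payoff = 7.5 × 1.52 × 490 = 5586.00.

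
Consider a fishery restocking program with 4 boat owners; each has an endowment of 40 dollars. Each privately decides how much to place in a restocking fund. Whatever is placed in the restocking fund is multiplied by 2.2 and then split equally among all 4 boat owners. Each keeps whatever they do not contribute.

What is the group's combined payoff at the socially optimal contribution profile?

352.00 dollars

Each contributed unit returns 2.200 to the group as a whole (0.5500 to each of 4 players), which exceeds 1, so the social optimum is full contribution: group total = 2.200 × 160 = 352.00.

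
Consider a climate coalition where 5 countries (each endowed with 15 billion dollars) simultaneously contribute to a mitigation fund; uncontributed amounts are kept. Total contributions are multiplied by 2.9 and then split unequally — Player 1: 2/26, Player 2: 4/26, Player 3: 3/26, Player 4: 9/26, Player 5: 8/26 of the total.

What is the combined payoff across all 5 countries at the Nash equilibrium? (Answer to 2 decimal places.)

For player j, contributing a unit is worthwhile iff 2.9 × (j's share) ≥ 1, i.e. iff j's share is at least 0.3448.
The only share above 0.3448 is Player 4's 9/26, contributing 15; the remaining 4 contribute 0. Total contributed: 15.
The mitigation fund pays out 2.9 × 15 = 43.50 in total (split across the unequal shares, but the aggregate is all that matters for the group sum).
The 4 free-riders keep 15 each, adding 60. Group total = 60 + 43.50 = 103.50.

103.50 billion dollars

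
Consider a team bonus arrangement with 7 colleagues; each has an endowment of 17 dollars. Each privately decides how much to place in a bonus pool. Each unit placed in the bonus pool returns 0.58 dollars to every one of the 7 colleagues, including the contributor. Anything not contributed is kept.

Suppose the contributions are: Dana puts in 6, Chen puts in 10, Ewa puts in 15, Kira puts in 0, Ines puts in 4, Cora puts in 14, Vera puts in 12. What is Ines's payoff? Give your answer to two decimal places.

48.38 dollars

Total contributed: 6 + 10 + 15 + 0 + 4 + 14 + 12 = 61.
Each receives 0.58 × 61 = 35.38 from the bonus pool.
Ines keeps 17 − 4 = 13, so Ines's payoff is 13 + 35.38 = 48.38.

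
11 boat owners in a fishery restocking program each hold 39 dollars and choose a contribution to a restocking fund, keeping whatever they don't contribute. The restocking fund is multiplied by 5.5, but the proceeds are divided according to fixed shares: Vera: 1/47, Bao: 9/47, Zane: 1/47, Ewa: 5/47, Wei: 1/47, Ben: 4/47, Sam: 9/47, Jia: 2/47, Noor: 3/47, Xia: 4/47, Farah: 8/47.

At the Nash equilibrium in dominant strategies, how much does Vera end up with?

48.13 dollars

Each unit j contributes comes back to j as 5.5 × (j's share), so j prefers to contribute only if that share exceeds 1/5.5 = 0.1818; otherwise keeping the unit dominates.
Bao and Sam clear that bar, contributing 39 each; the remaining 9 contribute 0. Total contributed: 78.
Vera keeps 39 and receives 5.5 × 78 × 1/47 = 9.13 from the restocking fund, for a payoff of 48.13.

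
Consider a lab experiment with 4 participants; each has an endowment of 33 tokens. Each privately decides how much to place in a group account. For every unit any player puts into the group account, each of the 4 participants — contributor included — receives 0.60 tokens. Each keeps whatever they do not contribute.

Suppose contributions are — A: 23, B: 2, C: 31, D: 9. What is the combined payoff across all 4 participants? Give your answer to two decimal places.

223.00 tokens

Total contributed: 23 + 2 + 31 + 9 = 65; total kept: 4 × 33 − 65 = 67.
The group account pays out 0.60 × 4 × 65 = 156.00 in aggregate.
Group total = 67 + 156.00 = 223.00.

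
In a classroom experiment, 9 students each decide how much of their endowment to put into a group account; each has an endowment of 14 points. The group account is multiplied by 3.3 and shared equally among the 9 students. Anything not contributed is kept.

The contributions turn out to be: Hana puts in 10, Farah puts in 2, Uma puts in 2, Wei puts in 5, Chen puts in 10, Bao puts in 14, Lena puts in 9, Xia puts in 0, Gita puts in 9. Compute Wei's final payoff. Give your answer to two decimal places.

31.37 points

Total contributed: 10 + 2 + 2 + 5 + 10 + 14 + 9 + 0 + 9 = 61.
Each receives 3.3 × 61 / 9 = 22.37 from the group account.
Wei keeps 14 − 5 = 9, so Wei's payoff is 9 + 22.37 = 31.37.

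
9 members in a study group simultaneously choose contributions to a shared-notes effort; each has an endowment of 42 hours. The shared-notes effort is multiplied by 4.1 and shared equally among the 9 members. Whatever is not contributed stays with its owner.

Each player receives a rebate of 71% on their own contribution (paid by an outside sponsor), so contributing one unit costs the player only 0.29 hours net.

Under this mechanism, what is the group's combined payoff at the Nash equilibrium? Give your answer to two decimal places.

The effective private return per unit is now (4.1/9) / 0.29 = 1.5709 > 1, so every player's dominant strategy flips to full contribution.
At the Nash equilibrium everyone contributes 42. Group total payoff = 9 × (42 × 0.71 + 4.1 × 42) = 1818.18.

1818.18 hours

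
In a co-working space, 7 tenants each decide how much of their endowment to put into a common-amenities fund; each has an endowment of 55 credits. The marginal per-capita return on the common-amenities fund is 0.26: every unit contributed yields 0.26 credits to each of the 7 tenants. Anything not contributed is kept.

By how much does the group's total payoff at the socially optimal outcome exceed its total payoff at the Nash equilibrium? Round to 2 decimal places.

The private return per contributed unit is 0.26 < 1, so contributing 0 is dominant for every player. At the Nash equilibrium everyone keeps their 55, and the group total is 7 × 55 = 385.
Each contributed unit returns 1.820 to the group as a whole (0.26 to each of 7 players), which exceeds 1, so the social optimum is full contribution: group total = 1.820 × 385 = 700.70.
Efficiency loss = 700.70 − 385 = 315.70.

315.70 credits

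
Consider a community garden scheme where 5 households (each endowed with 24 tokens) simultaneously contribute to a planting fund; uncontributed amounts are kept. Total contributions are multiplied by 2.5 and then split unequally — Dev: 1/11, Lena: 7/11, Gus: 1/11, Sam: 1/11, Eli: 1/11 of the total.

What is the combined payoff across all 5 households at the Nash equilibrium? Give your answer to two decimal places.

Each unit j contributes comes back to j as 2.5 × (j's share), so j prefers to contribute only if that share exceeds 1/2.5 = 0.4000; otherwise keeping the unit dominates.
Only Lena (7/11) clears that bar, contributing 24; the remaining 4 contribute 0. Total contributed: 24.
The planting fund pays out 2.5 × 24 = 60.00 in total (split across the unequal shares, but the aggregate is all that matters for the group sum).
The 4 free-riders keep 24 each, adding 96. Group total = 96 + 60.00 = 156.00.

156.00 tokens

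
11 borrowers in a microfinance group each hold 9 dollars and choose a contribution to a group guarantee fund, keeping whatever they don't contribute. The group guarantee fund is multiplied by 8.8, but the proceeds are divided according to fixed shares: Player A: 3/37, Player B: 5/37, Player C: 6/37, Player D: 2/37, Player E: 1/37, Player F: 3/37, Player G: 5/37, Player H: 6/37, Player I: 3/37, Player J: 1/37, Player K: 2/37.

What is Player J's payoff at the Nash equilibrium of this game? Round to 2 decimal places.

17.56 dollars

Player j's private return per contributed unit is 8.8 × (j's share). Contributing is weakly dominant for j when that share is at least 1/8.8 = 0.1136, and contributing 0 is dominant otherwise.
Player B, Player C, Player G and Player H clear that bar, contributing 9 each; the remaining 7 contribute 0. Total contributed: 36.
Player J keeps 9 and receives 8.8 × 36 × 1/37 = 8.56 from the group guarantee fund, for a payoff of 17.56.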